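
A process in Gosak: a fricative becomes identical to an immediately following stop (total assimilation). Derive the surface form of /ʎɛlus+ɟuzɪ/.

[ʎɛluɟɟuzɪ]

/s/ is the segment targeted by the rule; it sits immediately before /ɟ/, so it assimilates completely and surfaces as [ɟ].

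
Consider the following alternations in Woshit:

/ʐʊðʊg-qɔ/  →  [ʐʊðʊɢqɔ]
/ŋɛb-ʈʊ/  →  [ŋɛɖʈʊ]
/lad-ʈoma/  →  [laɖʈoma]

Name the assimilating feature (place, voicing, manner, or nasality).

Underlying /g/ is realised as [ɢ] next to /q/; /q/ itself does not change.
/g/ is velar while /q/ is uvular; the output [ɢ] is uvular, matching the trigger — so the feature that spreads is place.
Checking the remaining alternations: /b/ → [ɖ] before /ʈ/ (bilabial → retroflex, matching retroflex); /d/ → [ɖ] before /ʈ/ (alveolar → retroflex, matching retroflex) — only place changes, and always toward the following segment.

place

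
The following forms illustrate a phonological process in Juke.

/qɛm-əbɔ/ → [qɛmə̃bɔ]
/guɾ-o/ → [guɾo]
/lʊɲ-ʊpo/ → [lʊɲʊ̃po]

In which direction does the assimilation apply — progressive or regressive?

progressive

The vowel /ə/ surfaces as nasalised [ə̃] next to the preceding nasal /m/ — it has acquired the [+nasal] feature of its neighbour.
The other form shows the same pattern: /ʊ/ → [ʊ̃] after /ɲ/ — each time a vowel is nasalised next to a preceding nasal.
No change occurs in [guɾo] because the vowel at the boundary is adjacent to an oral consonant, not a nasal (/o/ next to /ɾ/).
Because the conditioning nasal is to the left of the vowel that changes, the process is progressive (perseverative).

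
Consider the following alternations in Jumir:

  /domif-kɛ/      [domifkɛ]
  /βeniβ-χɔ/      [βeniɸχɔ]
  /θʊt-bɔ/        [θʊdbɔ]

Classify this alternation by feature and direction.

Underlying /β/ is realised as [ɸ] next to /χ/; /χ/ itself does not change.
The change voiced → voiceless matches the voicing of the following /χ/, identifying this as voicing assimilation.
Place and manner are unchanged, so the assimilation is partial, not total.
The other alternating form patterns the same way: /t/ → [d] before /b/ (voiceless → voiced, matching voiced) — only voicing changes, and always toward the following segment.
No alternation appears in [domifkɛ]: there the adjacent consonants already agree in voicing (/f/ and /k/ are both voiceless), so this form is consistent with the same rule.
The trigger is the following segment, so the direction is regressive (anticipatory).

regressive voicing assimilation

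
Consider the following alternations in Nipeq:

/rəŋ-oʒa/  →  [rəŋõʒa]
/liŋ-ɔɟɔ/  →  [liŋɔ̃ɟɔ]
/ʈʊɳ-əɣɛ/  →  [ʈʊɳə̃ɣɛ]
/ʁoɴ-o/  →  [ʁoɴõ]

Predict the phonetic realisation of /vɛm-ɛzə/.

[vɛmɛ̃zə]

The data show progressive nasality assimilation (vowel nasalisation): /o/ → [õ] after /ŋ/; /ɔ/ → [ɔ̃] after /ŋ/; /ə/ → [ə̃] after /ɳ/; /o/ → [õ] after /ɴ/ — a vowel is nasalised by an immediately preceding nasal consonant.
/ɛ/ sits next to the nasal /m/ and is therefore nasalised to [ɛ̃].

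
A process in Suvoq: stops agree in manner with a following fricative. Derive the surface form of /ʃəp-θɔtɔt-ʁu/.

The rule targets /p/ (voiceless bilabial stop), which sits before the trigger /θ/ (fricative).
A voiceless bilabial fricative is [ɸ], so the surface segment is [ɸ].
At the second juncture, /t/ likewise becomes [s] adjacent to /ʁ/.

[ʃəɸθɔtɔsʁu]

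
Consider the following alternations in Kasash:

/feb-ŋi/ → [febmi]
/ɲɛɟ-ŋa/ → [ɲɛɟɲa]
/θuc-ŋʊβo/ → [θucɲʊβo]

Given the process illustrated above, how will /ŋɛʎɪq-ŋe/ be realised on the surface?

[ŋɛʎɪqɴe]

The data show progressive place assimilation: /ŋ/ → [m] after /b/; /ŋ/ → [ɲ] after /ɟ/; /ŋ/ → [ɲ] after /c/. In each pair only place changes, matching the preceding consonant, while manner and voice stay constant.
The rule targets /ŋ/ (voiced velar nasal), which sits after the trigger /q/ (uvular).
The voiced uvular nasal is [ɴ], so /ŋ/ → [ɴ].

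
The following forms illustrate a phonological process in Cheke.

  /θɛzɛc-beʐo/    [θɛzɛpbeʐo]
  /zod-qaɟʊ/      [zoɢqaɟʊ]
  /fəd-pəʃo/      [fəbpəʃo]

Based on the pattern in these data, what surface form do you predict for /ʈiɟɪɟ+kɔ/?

The data show regressive place assimilation: /c/ → [p] before /b/; /d/ → [ɢ] before /q/; /d/ → [b] before /p/. In each pair only place changes, matching the following consonant, while manner and voice stay constant.
/ɟ/ is a voiced palatal stop. The following trigger /k/ is velar, so /ɟ/ must become velar as well.
A voiced velar stop is [g], so the surface segment is [g].

[ʈiɟɪgkɔ]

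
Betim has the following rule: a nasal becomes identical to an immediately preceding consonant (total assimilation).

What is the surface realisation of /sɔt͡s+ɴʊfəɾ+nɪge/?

/ɴ/ is the segment targeted by the rule; it sits immediately after /t͡s/, so it assimilates completely and surfaces as [t͡s].
At the second juncture, /n/ likewise becomes [ɾ] adjacent to /ɾ/.

[sɔt͡st͡sʊfəɾɾɪge]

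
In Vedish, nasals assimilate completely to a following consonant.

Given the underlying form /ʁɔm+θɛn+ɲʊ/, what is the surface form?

[ʁɔθθɛɲɲʊ]

/m/ is the segment targeted by the rule; it sits immediately before /θ/, so it assimilates completely and surfaces as [θ].
At the second juncture, /n/ likewise becomes [ɲ] adjacent to /ɲ/.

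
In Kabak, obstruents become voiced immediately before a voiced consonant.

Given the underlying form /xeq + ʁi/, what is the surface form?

[xeɢʁi]

The rule targets /q/ (voiceless uvular stop), which sits before the trigger /ʁ/ (voiced).
A voiced uvular stop is [ɢ], so the surface segment is [ɢ].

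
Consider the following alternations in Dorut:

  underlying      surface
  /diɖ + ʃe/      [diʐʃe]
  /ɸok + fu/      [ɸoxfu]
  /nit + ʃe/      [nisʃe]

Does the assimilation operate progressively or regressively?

regressive

Comparing underlying and surface forms, /ɖ/ → [ʐ] is the alternation; the neighbouring /ʃ/ is constant.
The change stop → fricative matches the manner of the following /ʃ/, identifying this as manner assimilation.
The same holds elsewhere in the data: /k/ → [x] before /f/ (stop → fricative, matching a fricative); /t/ → [s] before /ʃ/ (stop → fricative, matching a fricative) — only manner changes, and always toward the following segment.
Since the segment that changes precedes the conditioning segment, the assimilation is regressive.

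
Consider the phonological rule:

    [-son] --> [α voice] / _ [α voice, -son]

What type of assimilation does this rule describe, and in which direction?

regressive voicing assimilation

The rule copies [voice] from the environment onto the target, so the assimilating feature is voicing.
Since the environment is written after the underscore, the trigger follows the target; the direction is regressive.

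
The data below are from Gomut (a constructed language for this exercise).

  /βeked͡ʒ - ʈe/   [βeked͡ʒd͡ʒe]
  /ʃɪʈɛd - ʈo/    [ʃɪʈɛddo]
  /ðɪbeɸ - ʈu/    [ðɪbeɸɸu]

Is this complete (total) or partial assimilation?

total assimilation

The segment that alternates is /ʈ/, which surfaces as [d͡ʒ] when adjacent to /d͡ʒ/.
The output [d͡ʒ] is identical to the trigger /d͡ʒ/ — every feature (place, manner, voicing) has been copied — so this is total assimilation.
The remaining alternations confirm this: /ʈ/ → [d] after /d/; /ʈ/ → [ɸ] after /ɸ/ — in each case the output is a copy of the preceding consonant.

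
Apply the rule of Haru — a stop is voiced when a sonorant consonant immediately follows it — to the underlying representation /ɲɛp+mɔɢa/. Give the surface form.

[ɲɛbmɔɢa]

/p/ is a voiceless bilabial stop. The following trigger /m/ is voiced, so /p/ must become voiced as well.
Changing only its voicing to voiced gives [b] — the voiced bilabial stop.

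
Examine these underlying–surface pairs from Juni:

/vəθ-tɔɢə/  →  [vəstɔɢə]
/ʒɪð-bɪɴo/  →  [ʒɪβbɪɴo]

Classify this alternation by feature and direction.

Comparing underlying and surface forms, /θ/ → [s] is the alternation; the neighbouring /t/ is constant.
The change dental → alveolar matches the place of the following /t/, identifying this as place assimilation.
Manner and voice are unchanged, so the assimilation is partial, not total.
The other alternating form patterns the same way: /ð/ → [β] before /b/ (dental → bilabial, matching bilabial) — only place changes, and always toward the following segment.
Since the segment that changes precedes the conditioning segment, the assimilation is regressive.

regressive place assimilation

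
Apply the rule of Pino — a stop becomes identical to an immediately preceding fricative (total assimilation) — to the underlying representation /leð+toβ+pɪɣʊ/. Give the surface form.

[leððoββɪɣʊ]

/t/ is the segment targeted by the rule; it sits immediately after /ð/, so it assimilates completely and surfaces as [ð].
At the second juncture, /p/ likewise becomes [β] adjacent to /β/.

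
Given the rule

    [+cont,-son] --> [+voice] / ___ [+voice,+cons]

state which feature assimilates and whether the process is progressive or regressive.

The structural change is [+voice], and the conditioning segment [+voice,+cons] (a voiced consonant) is itself voiced, so the target comes to share the voicing of its neighbour — voicing assimilation.
Since the environment is written after the underscore, the trigger follows the target; the direction is regressive.

regressive voicing assimilation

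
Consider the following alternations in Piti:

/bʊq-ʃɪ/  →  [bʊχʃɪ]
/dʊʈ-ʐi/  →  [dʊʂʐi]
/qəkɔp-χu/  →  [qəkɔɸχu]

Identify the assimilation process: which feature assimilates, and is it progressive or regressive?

regressive manner assimilation

Comparing underlying and surface forms, /q/ → [χ] is the alternation; the neighbouring /ʃ/ is constant.
The change stop → fricative matches the manner of the following /ʃ/, identifying this as manner assimilation.
Place and voice are unchanged, so the assimilation is partial, not total.
The same holds elsewhere in the data: /ʈ/ → [ʂ] before /ʐ/ (stop → fricative, matching a fricative); /p/ → [ɸ] before /χ/ (stop → fricative, matching a fricative) — only manner changes, and always toward the following segment.
The trigger is the following segment, so the direction is regressive (anticipatory).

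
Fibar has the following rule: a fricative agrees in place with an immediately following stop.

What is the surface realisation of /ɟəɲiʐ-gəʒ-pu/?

The rule targets /ʐ/ (voiced retroflex fricative), which sits before the trigger /g/ (velar).
The voiced velar fricative is [ɣ], so /ʐ/ → [ɣ].
At the second juncture, /ʒ/ likewise becomes [β] adjacent to /p/.

[ɟəɲiɣgəβpu]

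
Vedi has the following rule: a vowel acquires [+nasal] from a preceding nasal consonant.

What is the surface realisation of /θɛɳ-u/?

/u/ sits next to the nasal /ɳ/ and is therefore nasalised to [ũ].

[θɛɳũ]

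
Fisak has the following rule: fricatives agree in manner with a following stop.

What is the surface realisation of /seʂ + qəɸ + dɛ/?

[seʈqəpdɛ]

The rule targets /ʂ/ (voiceless retroflex fricative), which sits before the trigger /q/ (stop).
Changing only its manner to stop gives [ʈ] — the voiceless retroflex stop.
The same rule applies at the second boundary: /ɸ/ → [p] next to /d/.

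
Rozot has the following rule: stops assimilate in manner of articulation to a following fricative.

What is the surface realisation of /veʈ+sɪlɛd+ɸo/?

/ʈ/ is a voiceless retroflex stop. The following trigger /s/ is a fricative, so /ʈ/ must become a fricative as well.
Changing only its manner to fricative gives [ʂ] — the voiceless retroflex fricative.
At the second juncture, /d/ likewise becomes [z] adjacent to /ɸ/.

[veʂsɪlɛzɸo]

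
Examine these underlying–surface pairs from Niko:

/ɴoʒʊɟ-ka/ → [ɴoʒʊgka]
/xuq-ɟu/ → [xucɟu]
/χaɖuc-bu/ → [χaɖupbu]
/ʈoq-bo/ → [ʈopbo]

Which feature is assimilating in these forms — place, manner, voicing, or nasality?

place

Underlying /ɟ/ is realised as [g] next to /k/; /k/ itself does not change.
/ɟ/ is palatal while /k/ is velar; the output [g] is velar, matching the trigger — so the feature that spreads is place.
The same holds elsewhere in the data: /q/ → [c] before /ɟ/ (uvular → palatal, matching palatal); /c/ → [p] before /b/ (palatal → bilabial, matching bilabial); /q/ → [p] before /b/ (uvular → bilabial, matching bilabial) — only place changes, and always toward the following segment.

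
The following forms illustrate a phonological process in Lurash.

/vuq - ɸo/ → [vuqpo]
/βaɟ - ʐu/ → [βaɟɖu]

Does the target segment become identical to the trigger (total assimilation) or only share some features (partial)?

Comparing underlying and surface forms, /ɸ/ → [p] is the alternation; the neighbouring /q/ is constant.
The change fricative → stop matches the manner of the preceding /q/, identifying this as manner assimilation.
Place and voice are unchanged, so the assimilation is partial, not total.
The same holds elsewhere in the data: /ʐ/ → [ɖ] after /ɟ/ (fricative → stop, matching a stop) — only manner changes, and always toward the preceding segment.

partial assimilation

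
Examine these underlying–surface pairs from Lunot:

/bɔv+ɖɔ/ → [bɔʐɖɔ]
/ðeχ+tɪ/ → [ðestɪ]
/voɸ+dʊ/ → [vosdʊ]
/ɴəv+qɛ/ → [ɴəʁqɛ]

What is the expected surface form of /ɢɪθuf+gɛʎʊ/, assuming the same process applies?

The data show regressive place assimilation: /v/ → [ʐ] before /ɖ/; /χ/ → [s] before /t/; /ɸ/ → [s] before /d/; /v/ → [ʁ] before /q/. In each pair only place changes, matching the following consonant, while manner and voice stay constant.
The rule targets /f/ (voiceless labiodental fricative), which sits before the trigger /g/ (velar).
Changing only its place to velar gives [x] — the voiceless velar fricative.

[ɢɪθuxgɛʎʊ]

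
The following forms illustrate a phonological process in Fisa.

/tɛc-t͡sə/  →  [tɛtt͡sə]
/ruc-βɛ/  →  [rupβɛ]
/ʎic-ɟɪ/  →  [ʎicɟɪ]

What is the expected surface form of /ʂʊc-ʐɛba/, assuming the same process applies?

[ʂʊʈʐɛba]

The data show regressive place assimilation: /c/ → [t] before /t͡s/; /c/ → [p] before /β/. In each pair only place changes, matching the following consonant, while manner and voice stay constant.
No alternation appears in [ʎicɟɪ]: there the adjacent consonants already agree in place (/c/ and /ɟ/ are both palatal), so this form is consistent with the same rule.
The rule targets /c/ (voiceless palatal stop), which sits before the trigger /ʐ/ (retroflex).
The voiceless retroflex stop is [ʈ], so /c/ → [ʈ].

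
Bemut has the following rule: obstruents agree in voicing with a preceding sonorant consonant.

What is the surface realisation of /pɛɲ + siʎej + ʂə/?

The rule targets /s/ (voiceless alveolar fricative), which sits after the trigger /ɲ/ (voiced).
Changing only its voicing to voiced gives [z] — the voiced alveolar fricative.
At the second juncture, /ʂ/ likewise becomes [ʐ] adjacent to /j/.

[pɛɲziʎejʐə]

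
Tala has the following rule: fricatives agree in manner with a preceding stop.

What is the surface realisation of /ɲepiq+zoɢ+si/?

The rule targets /z/ (voiced alveolar fricative), which sits after the trigger /q/ (stop).
A voiced alveolar stop is [d], so the surface segment is [d].
At the second juncture, /s/ likewise becomes [t] adjacent to /ɢ/.

[ɲepiqdoɢti]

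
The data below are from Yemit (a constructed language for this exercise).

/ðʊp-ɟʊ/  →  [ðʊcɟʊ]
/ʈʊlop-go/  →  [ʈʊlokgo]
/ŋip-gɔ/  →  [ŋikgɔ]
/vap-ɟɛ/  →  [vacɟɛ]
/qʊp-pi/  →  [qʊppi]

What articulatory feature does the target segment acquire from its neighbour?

Underlying /p/ is realised as [c] next to /ɟ/; /ɟ/ itself does not change.
The change bilabial → palatal matches the place of the following /ɟ/, identifying this as place assimilation.
The other alternating form patterns the same way: /p/ → [k] before /g/ (bilabial → velar, matching velar) — only place changes, and always toward the following segment.
Nothing changes in [qʊppi]: there the adjacent consonants already agree in place (/p/ and /p/ are both bilabial), so this form is consistent with the same rule.

place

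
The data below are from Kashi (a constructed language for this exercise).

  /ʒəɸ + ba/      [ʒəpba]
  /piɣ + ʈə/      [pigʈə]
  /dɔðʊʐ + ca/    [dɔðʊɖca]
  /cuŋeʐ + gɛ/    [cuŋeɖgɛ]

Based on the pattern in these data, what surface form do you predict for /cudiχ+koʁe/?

[cudiqkoʁe]

The data show regressive manner assimilation: /ɸ/ → [p] before /b/; /ɣ/ → [g] before /ʈ/; /ʐ/ → [ɖ] before /c/; /ʐ/ → [ɖ] before /g/. In each pair only manner changes, matching the following consonant, while place and voice stay constant.
/χ/ is a voiceless uvular fricative. The following trigger /k/ is a stop, so /χ/ must become a stop as well.
A voiceless uvular stop is [q], so the surface segment is [q].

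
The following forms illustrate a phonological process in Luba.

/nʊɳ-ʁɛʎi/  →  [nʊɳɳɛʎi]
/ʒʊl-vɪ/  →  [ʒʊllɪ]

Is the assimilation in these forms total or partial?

Underlying /ʁ/ is realised as [ɳ] next to /ɳ/; /ɳ/ itself does not change.
The output [ɳ] is identical to the trigger /ɳ/ — every feature (place, manner, voicing) has been copied — so this is total assimilation.
The other form behaves the same way: /v/ → [l] after /l/ — in each case the output is a copy of the preceding consonant.

total assimilation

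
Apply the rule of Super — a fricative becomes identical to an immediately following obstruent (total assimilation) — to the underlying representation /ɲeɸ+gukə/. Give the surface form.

/ɸ/ is the segment targeted by the rule; it sits immediately before /g/, so it assimilates completely and surfaces as [g].

[ɲeggukə]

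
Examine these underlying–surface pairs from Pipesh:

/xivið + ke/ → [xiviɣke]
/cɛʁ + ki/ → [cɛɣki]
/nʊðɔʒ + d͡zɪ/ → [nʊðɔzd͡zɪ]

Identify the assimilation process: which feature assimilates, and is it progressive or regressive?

regressive place assimilation

Underlying /ð/ is realised as [ɣ] next to /k/; /k/ itself does not change.
The change dental → velar matches the place of the following /k/, identifying this as place assimilation.
Manner and voice are unchanged, so the assimilation is partial, not total.
The other alternating forms pattern the same way: /ʁ/ → [ɣ] before /k/ (uvular → velar, matching velar); /ʒ/ → [z] before /d͡z/ (postalveolar → alveolar, matching alveolar) — only place changes, and always toward the following segment.
The trigger is the following segment, so the direction is regressive (anticipatory).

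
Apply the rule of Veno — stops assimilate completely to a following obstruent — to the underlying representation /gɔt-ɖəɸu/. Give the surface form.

[gɔɖɖəɸu]

/t/ is the segment targeted by the rule; it sits immediately before /ɖ/, so it assimilates completely and surfaces as [ɖ].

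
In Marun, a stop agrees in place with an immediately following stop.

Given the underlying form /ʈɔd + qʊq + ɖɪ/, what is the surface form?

/d/ is a voiced alveolar stop. The following trigger /q/ is uvular, so /d/ must become uvular as well.
A voiced uvular stop is [ɢ], so the surface segment is [ɢ].
At the second juncture, /q/ likewise becomes [ʈ] adjacent to /ɖ/.

[ʈɔɢqʊʈɖɪ]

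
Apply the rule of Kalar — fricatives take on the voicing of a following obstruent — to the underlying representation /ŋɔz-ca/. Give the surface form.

[ŋɔsca]

The rule targets /z/ (voiced alveolar fricative), which sits before the trigger /c/ (voiceless).
The voiceless alveolar fricative is [s], so /z/ → [s].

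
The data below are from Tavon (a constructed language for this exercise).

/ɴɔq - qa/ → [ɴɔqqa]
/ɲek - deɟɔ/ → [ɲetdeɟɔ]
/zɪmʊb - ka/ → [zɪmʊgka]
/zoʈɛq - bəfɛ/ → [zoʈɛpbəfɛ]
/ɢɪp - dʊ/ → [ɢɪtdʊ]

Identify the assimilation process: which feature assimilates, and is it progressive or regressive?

The segment that alternates is /k/, which surfaces as [t] when adjacent to /d/.
The change velar → alveolar matches the place of the following /d/, identifying this as place assimilation.
Manner and voice are unchanged, so the assimilation is partial, not total.
The same holds elsewhere in the data: /b/ → [g] before /k/ (bilabial → velar, matching velar); /q/ → [p] before /b/ (uvular → bilabial, matching bilabial); /p/ → [t] before /d/ (bilabial → alveolar, matching alveolar) — only place changes, and always toward the following segment.
Nothing changes in [ɴɔqqa]: there the adjacent consonants already agree in place (/q/ and /q/ are both uvular), so this form is consistent with the same rule.
Since the segment that changes precedes the conditioning segment, the assimilation is regressive.

regressive place assimilation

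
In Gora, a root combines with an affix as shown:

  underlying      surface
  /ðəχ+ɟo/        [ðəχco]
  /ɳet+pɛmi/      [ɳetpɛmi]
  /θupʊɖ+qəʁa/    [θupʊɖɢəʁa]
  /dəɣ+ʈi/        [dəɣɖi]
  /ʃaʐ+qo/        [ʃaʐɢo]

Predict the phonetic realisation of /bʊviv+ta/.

The data show progressive voicing assimilation: /ɟ/ → [c] after /χ/; /q/ → [ɢ] after /ɖ/; /ʈ/ → [ɖ] after /ɣ/; /q/ → [ɢ] after /ʐ/. In each pair only voicing changes, matching the preceding consonant, while place and manner stay constant.
No alternation appears in [ɳetpɛmi]: there the adjacent consonants already agree in voicing (/p/ and /t/ are both voiceless), so this form is consistent with the same rule.
The rule targets /t/ (voiceless alveolar stop), which sits after the trigger /v/ (voiced).
Changing only its voicing to voiced gives [d] — the voiced alveolar stop.

[bʊvivda]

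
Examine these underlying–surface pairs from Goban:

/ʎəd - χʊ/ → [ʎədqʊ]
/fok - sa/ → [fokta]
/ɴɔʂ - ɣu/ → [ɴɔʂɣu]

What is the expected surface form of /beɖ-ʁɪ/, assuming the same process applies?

The data show progressive manner assimilation: /χ/ → [q] after /d/; /s/ → [t] after /k/. In each pair only manner changes, matching the preceding consonant, while place and voice stay constant.
No alternation appears in [ɴɔʂɣu]: there the adjacent consonants already agree in manner (/ɣ/ and /ʂ/ are both fricatives), so this form is consistent with the same rule.
/ʁ/ is a voiced uvular fricative. The preceding trigger /ɖ/ is a stop, so /ʁ/ must become a stop as well.
The voiced uvular stop is [ɢ], so /ʁ/ → [ɢ].

[beɖɢɪ]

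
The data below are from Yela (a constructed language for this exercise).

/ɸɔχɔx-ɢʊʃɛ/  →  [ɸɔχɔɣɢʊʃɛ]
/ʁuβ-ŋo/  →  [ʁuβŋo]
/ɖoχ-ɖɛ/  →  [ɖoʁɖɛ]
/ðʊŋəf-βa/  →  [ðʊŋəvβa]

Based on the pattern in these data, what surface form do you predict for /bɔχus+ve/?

The data show regressive voicing assimilation: /x/ → [ɣ] before /ɢ/; /χ/ → [ʁ] before /ɖ/; /f/ → [v] before /β/. In each pair only voicing changes, matching the following consonant, while place and manner stay constant.
Nothing changes in [ʁuβŋo]: there the adjacent consonants already agree in voicing (/β/ and /ŋ/ are both voiced), so this form is consistent with the same rule.
The rule targets /s/ (voiceless alveolar fricative), which sits before the trigger /v/ (voiced).
A voiced alveolar fricative is [z], so the surface segment is [z].

[bɔχuzve]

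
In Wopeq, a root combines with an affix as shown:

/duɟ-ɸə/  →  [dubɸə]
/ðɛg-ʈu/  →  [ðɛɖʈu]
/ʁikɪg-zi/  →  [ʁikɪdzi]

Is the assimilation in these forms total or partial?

Underlying /ɟ/ is realised as [b] next to /ɸ/; /ɸ/ itself does not change.
The change palatal → bilabial matches the place of the following /ɸ/, identifying this as place assimilation.
Manner and voice are unchanged, so the assimilation is partial, not total.
Checking the remaining alternations: /g/ → [ɖ] before /ʈ/ (velar → retroflex, matching retroflex); /g/ → [d] before /z/ (velar → alveolar, matching alveolar) — only place changes, and always toward the following segment.

partial assimilation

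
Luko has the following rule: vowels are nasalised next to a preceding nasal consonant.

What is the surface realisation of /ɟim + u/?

[ɟimũ]

/u/ sits next to the nasal /m/ and is therefore nasalised to [ũ].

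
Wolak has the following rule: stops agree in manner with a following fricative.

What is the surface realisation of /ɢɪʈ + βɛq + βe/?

[ɢɪʂβɛχβe]

/ʈ/ is a voiceless retroflex stop. The following trigger /β/ is a fricative, so /ʈ/ must become a fricative as well.
A voiceless retroflex fricative is [ʂ], so the surface segment is [ʂ].
The same rule applies at the second boundary: /q/ → [χ] next to /β/.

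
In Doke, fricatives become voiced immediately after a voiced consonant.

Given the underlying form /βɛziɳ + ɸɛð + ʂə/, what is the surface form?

[βɛziɳβɛðʐə]

/ɸ/ is a voiceless bilabial fricative. The preceding trigger /ɳ/ is voiced, so /ɸ/ must become voiced as well.
The voiced bilabial fricative is [β], so /ɸ/ → [β].
At the second juncture, /ʂ/ likewise becomes [ʐ] adjacent to /ð/.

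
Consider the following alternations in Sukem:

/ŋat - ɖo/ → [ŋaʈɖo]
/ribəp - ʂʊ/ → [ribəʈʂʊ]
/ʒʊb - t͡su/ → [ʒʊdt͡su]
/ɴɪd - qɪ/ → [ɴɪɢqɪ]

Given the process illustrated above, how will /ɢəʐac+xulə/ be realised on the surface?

[ɢəʐakxulə]

The data show regressive place assimilation: /t/ → [ʈ] before /ɖ/; /p/ → [ʈ] before /ʂ/; /b/ → [d] before /t͡s/; /d/ → [ɢ] before /q/. In each pair only place changes, matching the following consonant, while manner and voice stay constant.
The rule targets /c/ (voiceless palatal stop), which sits before the trigger /x/ (velar).
A voiceless velar stop is [k], so the surface segment is [k].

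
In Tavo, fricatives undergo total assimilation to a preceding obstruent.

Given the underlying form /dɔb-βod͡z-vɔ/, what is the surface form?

/β/ is the segment targeted by the rule; it sits immediately after /b/, so it assimilates completely and surfaces as [b].
The same rule applies at the second boundary: /v/ → [d͡z] next to /d͡z/.

[dɔbbod͡zd͡zɔ]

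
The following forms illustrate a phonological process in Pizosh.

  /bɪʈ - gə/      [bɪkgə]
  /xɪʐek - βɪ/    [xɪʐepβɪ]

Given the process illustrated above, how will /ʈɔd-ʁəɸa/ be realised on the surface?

[ʈɔɢʁəɸa]

The data show regressive place assimilation: /ʈ/ → [k] before /g/; /k/ → [p] before /β/. In each pair only place changes, matching the following consonant, while manner and voice stay constant.
/d/ is a voiced alveolar stop. The following trigger /ʁ/ is uvular, so /d/ must become uvular as well.
Changing only its place to uvular gives [ɢ] — the voiced uvular stop.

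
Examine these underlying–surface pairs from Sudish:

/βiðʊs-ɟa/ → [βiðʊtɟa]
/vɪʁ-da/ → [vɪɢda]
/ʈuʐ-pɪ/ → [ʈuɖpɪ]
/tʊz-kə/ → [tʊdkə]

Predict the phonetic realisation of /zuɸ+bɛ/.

[zupbɛ]

The data show regressive manner assimilation: /s/ → [t] before /ɟ/; /ʁ/ → [ɢ] before /d/; /ʐ/ → [ɖ] before /p/; /z/ → [d] before /k/. In each pair only manner changes, matching the following consonant, while place and voice stay constant.
/ɸ/ is a voiceless bilabial fricative. The following trigger /b/ is a stop, so /ɸ/ must become a stop as well.
The voiceless bilabial stop is [p], so /ɸ/ → [p].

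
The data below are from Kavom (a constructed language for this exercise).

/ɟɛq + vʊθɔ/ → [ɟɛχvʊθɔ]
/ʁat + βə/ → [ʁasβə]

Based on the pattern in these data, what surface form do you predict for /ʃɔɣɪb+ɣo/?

The data show regressive manner assimilation: /q/ → [χ] before /v/; /t/ → [s] before /β/. In each pair only manner changes, matching the following consonant, while place and voice stay constant.
/b/ is a voiced bilabial stop. The following trigger /ɣ/ is a fricative, so /b/ must become a fricative as well.
Changing only its manner to fricative gives [β] — the voiced bilabial fricative.

[ʃɔɣɪβɣo]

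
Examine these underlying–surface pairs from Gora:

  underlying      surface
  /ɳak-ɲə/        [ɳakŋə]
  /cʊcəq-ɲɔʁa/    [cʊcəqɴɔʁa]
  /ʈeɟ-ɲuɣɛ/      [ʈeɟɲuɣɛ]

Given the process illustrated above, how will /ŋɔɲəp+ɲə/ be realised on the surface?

[ŋɔɲəpmə]

The data show progressive place assimilation: /ɲ/ → [ŋ] after /k/; /ɲ/ → [ɴ] after /q/. In each pair only place changes, matching the preceding consonant, while manner and voice stay constant.
No alternation appears in [ʈeɟɲuɣɛ]: there the adjacent consonants already agree in place (/ɲ/ and /ɟ/ are both palatal), so this form is consistent with the same rule.
/ɲ/ is a voiced palatal nasal. The preceding trigger /p/ is bilabial, so /ɲ/ must become bilabial as well.
The voiced bilabial nasal is [m], so /ɲ/ → [m].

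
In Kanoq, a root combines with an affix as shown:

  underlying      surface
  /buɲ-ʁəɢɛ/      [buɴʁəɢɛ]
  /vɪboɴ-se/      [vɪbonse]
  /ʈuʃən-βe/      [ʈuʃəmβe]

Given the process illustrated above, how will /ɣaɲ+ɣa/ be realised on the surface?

The data show regressive place assimilation: /ɲ/ → [ɴ] before /ʁ/; /ɴ/ → [n] before /s/; /n/ → [m] before /β/. In each pair only place changes, matching the following consonant, while manner and voice stay constant.
The rule targets /ɲ/ (voiced palatal nasal), which sits before the trigger /ɣ/ (velar).
Changing only its place to velar gives [ŋ] — the voiced velar nasal.

[ɣaŋɣa]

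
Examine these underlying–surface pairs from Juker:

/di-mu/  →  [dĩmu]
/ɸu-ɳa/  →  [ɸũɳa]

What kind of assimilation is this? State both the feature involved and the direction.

regressive nasality assimilation (vowel nasalisation)

The vowel /i/ surfaces as nasalised [ĩ] next to the following nasal /m/ — it has acquired the [+nasal] feature of its neighbour.
Likewise in the remaining data: /u/ → [ũ] before /ɳ/ — each time a vowel is nasalised next to a following nasal.
Because the conditioning nasal is to the right of the vowel that changes, the process is regressive (anticipatory).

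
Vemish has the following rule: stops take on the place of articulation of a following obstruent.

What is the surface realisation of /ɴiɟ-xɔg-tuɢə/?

/ɟ/ is a voiced palatal stop. The following trigger /x/ is velar, so /ɟ/ must become velar as well.
A voiced velar stop is [g], so the surface segment is [g].
The same rule applies at the second boundary: /g/ → [d] next to /t/.

[ɴigxɔdtuɢə]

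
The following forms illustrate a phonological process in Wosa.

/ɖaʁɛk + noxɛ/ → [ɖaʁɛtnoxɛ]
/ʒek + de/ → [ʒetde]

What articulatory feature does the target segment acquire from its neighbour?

place

The segment that alternates is /k/, which surfaces as [t] when adjacent to /n/.
/k/ is velar while /n/ is alveolar; the output [t] is alveolar, matching the trigger — so the feature that spreads is place.
The same holds elsewhere in the data: /k/ → [t] before /d/ (velar → alveolar, matching alveolar) — only place changes, and always toward the following segment.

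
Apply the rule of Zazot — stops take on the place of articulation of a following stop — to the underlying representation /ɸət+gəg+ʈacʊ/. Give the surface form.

[ɸəkgəɖʈacʊ]

The rule targets /t/ (voiceless alveolar stop), which sits before the trigger /g/ (velar).
Changing only its place to velar gives [k] — the voiceless velar stop.
The same rule applies at the second boundary: /g/ → [ɖ] next to /ʈ/.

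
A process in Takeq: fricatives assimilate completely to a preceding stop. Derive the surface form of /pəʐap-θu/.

/θ/ is the segment targeted by the rule; it sits immediately after /p/, so it assimilates completely and surfaces as [p].

[pəʐappu]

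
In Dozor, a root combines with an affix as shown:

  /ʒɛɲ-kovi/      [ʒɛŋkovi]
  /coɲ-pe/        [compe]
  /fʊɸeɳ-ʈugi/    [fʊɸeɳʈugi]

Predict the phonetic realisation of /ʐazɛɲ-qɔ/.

The data show regressive place assimilation: /ɲ/ → [ŋ] before /k/; /ɲ/ → [m] before /p/. In each pair only place changes, matching the following consonant, while manner and voice stay constant.
No alternation appears in [fʊɸeɳʈugi]: there the adjacent consonants already agree in place (/ɳ/ and /ʈ/ are both retroflex), so this form is consistent with the same rule.
The rule targets /ɲ/ (voiced palatal nasal), which sits before the trigger /q/ (uvular).
A voiced uvular nasal is [ɴ], so the surface segment is [ɴ].

[ʐazɛɴqɔ]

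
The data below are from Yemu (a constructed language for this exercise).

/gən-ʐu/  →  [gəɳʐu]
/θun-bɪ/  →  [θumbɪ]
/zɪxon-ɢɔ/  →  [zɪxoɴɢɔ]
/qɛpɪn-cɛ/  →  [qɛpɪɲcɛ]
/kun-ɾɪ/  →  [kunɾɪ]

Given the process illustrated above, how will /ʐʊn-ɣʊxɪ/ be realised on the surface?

The data show regressive place assimilation: /n/ → [ɳ] before /ʐ/; /n/ → [m] before /b/; /n/ → [ɴ] before /ɢ/; /n/ → [ɲ] before /c/. In each pair only place changes, matching the following consonant, while manner and voice stay constant.
Nothing changes in [kunɾɪ]: there the adjacent consonants already agree in place (/n/ and /ɾ/ are both alveolar), so this form is consistent with the same rule.
/n/ is a voiced alveolar nasal. The following trigger /ɣ/ is velar, so /n/ must become velar as well.
Changing only its place to velar gives [ŋ] — the voiced velar nasal.

[ʐʊŋɣʊxɪ]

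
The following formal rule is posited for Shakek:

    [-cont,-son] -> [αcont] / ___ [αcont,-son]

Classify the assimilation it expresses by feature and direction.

The rule copies [cont] (continuancy) from the environment onto the target stops; since [±cont] encodes the stop/fricative manner contrast, the assimilating dimension is manner.
The conditioning segment sits to the right of the focus bar, meaning the trigger follows the segment that changes — regressive assimilation.

regressive manner assimilation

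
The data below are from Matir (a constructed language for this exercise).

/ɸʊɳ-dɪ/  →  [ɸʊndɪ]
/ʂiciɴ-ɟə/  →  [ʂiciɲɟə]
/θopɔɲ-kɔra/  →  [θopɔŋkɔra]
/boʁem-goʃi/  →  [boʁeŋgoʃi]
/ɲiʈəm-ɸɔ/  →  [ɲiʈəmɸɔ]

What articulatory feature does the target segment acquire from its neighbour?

The segment that alternates is /ɳ/, which surfaces as [n] when adjacent to /d/.
The change retroflex → alveolar matches the place of the following /d/, identifying this as place assimilation.
Checking the remaining alternations: /ɴ/ → [ɲ] before /ɟ/ (uvular → palatal, matching palatal); /ɲ/ → [ŋ] before /k/ (palatal → velar, matching velar); /m/ → [ŋ] before /g/ (bilabial → velar, matching velar) — only place changes, and always toward the following segment.
Nothing changes in [ɲiʈəmɸɔ]: there the adjacent consonants already agree in place (/m/ and /ɸ/ are both bilabial), so this form is consistent with the same rule.

place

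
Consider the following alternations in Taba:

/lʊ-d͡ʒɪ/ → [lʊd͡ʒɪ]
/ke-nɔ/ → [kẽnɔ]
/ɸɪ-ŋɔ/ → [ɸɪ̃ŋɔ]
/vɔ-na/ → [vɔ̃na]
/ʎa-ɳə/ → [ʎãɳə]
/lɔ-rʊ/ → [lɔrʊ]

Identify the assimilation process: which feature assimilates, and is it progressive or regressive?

The vowel /e/ surfaces as nasalised [ẽ] next to the following nasal /n/ — it has acquired the [+nasal] feature of its neighbour.
The other forms show the same pattern: /ɪ/ → [ɪ̃] before /ŋ/; /ɔ/ → [ɔ̃] before /n/; /a/ → [ã] before /ɳ/ — each time a vowel is nasalised next to a following nasal.
No change occurs in [lʊd͡ʒɪ], [lɔrʊ] because the vowel at the boundary is adjacent to an oral consonant, not a nasal (/ʊ/ next to /d͡ʒ/; /ɔ/ next to /r/).
Because the conditioning nasal is to the right of the vowel that changes, the process is regressive (anticipatory).

regressive nasality assimilation (vowel nasalisation)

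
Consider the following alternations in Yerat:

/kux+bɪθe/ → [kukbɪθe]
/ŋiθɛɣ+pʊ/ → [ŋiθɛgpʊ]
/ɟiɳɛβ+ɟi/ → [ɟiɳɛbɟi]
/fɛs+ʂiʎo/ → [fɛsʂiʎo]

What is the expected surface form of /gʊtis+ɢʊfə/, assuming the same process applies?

[gʊtitɢʊfə]

The data show regressive manner assimilation: /x/ → [k] before /b/; /ɣ/ → [g] before /p/; /β/ → [b] before /ɟ/. In each pair only manner changes, matching the following consonant, while place and voice stay constant.
Nothing changes in [fɛsʂiʎo]: there the adjacent consonants already agree in manner (/s/ and /ʂ/ are both fricatives), so this form is consistent with the same rule.
/s/ is a voiceless alveolar fricative. The following trigger /ɢ/ is a stop, so /s/ must become a stop as well.
A voiceless alveolar stop is [t], so the surface segment is [t].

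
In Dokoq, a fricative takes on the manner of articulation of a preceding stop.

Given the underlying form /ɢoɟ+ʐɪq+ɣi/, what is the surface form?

[ɢoɟɖɪqgi]

/ʐ/ is a voiced retroflex fricative. The preceding trigger /ɟ/ is a stop, so /ʐ/ must become a stop as well.
The voiced retroflex stop is [ɖ], so /ʐ/ → [ɖ].
At the second juncture, /ɣ/ likewise becomes [g] adjacent to /q/.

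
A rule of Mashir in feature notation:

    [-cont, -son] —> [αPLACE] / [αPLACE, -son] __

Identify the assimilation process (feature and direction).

progressive place assimilation

The rule copies the place features (abbreviated [PLACE]) from the environment onto the target, so the assimilating feature is place.
Since the environment is written before the underscore, the trigger precedes the target; the direction is progressive.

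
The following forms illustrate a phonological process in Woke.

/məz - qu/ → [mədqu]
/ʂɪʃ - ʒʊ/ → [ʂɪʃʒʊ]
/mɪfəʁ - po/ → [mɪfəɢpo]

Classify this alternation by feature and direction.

regressive manner assimilation

Underlying /z/ is realised as [d] next to /q/; /q/ itself does not change.
/z/ is a fricative while /q/ is a stop; the output [d] is a stop, matching the trigger — so the feature that spreads is manner.
Place and voice are unchanged, so the assimilation is partial, not total.
The same holds elsewhere in the data: /ʁ/ → [ɢ] before /p/ (fricative → stop, matching a stop) — only manner changes, and always toward the following segment.
No alternation appears in [ʂɪʃʒʊ]: there the adjacent consonants already agree in manner (/ʃ/ and /ʒ/ are both fricatives), so this form is consistent with the same rule.
The trigger is the following segment, so the direction is regressive (anticipatory).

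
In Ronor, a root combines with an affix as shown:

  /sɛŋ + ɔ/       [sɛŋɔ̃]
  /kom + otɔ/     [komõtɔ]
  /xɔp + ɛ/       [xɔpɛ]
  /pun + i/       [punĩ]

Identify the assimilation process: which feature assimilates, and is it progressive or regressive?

The vowel /ɔ/ surfaces as nasalised [ɔ̃] next to the preceding nasal /ŋ/ — it has acquired the [+nasal] feature of its neighbour.
The other forms show the same pattern: /o/ → [õ] after /m/; /i/ → [ĩ] after /n/ — each time a vowel is nasalised next to a preceding nasal.
No change occurs in [xɔpɛ] because the vowel at the boundary is adjacent to an oral consonant, not a nasal (/ɛ/ next to /p/).
Because the conditioning nasal is to the left of the vowel that changes, the process is progressive (perseverative).

progressive nasality assimilation (vowel nasalisation)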